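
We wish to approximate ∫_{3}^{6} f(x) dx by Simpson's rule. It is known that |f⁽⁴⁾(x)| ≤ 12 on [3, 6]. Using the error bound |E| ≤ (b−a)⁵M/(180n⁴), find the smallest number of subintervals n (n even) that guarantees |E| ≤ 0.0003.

Need 2916/(180n⁴) ≤ 0.0003.
n⁴ ≥ 2916/(180·0.0003) = 54000 ⇒ n ≥ 15.2440, so the smallest even n is 16. (n must be even for Simpson's rule.)

16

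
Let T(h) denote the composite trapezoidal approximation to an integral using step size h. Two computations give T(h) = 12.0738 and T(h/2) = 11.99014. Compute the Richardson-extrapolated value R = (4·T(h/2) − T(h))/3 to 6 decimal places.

R = (4·T(h/2) − T(h)) / 3 = (4·11.99014 − 12.0738)/3 = (35.88676)/3 = 11.962253.

11.962253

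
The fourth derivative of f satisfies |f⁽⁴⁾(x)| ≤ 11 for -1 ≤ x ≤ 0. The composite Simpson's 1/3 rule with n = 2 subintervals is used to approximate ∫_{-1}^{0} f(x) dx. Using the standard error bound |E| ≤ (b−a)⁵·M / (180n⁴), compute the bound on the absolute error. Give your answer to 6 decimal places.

|E| ≤ (1)⁵·11 / (180·2⁴) = 11/2880 = 0.003819.

0.003819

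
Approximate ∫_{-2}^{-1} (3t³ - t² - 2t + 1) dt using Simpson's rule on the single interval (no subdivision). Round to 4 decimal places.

-9.5833

S = (b−a)/6 · [f(-2) + 4f(-1.5) + f(-1)] = 0.166667·[(-23) + 4·(-8.375) + (-1)] = -9.5833.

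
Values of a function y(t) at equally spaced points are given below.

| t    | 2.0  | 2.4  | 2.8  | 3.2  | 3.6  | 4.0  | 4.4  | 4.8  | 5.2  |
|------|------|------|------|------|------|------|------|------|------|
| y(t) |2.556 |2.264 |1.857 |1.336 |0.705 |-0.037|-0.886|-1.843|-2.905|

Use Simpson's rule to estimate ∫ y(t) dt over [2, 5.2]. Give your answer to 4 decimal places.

h = 0.4, n = 8.
(h/3)·[y₀ + 4y₁ + 2y₂ + 4y₃ + 2y₄ + 4y₅ + 2y₆ + 4y₇ + y₈] = 0.133333·(9.883) = 1.3177.

1.3177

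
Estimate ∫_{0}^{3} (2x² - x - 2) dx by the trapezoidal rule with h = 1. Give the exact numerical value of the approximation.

h = (3 − 0)/3 = 1.
Nodes x₀,…,x₃ = 0, 1, 2, 3.
f(x) = 2x² - x - 2: f₀=-2, f₁=-1, f₂=4, f₃=13.
(h/2)·[f₀ + 2f₁ + 2f₂ + f₃] = 0.5·(17) = 8.5.

8.5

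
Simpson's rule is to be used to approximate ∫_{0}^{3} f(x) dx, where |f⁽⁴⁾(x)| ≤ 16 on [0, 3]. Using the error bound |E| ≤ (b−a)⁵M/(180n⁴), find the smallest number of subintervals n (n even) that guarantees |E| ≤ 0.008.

Need 3888/(180n⁴) ≤ 0.008.
n⁴ ≥ 3888/(180·0.008) = 2700 ⇒ n ≥ 7.2084, so the smallest even n is 8. (n must be even for Simpson's rule.)

8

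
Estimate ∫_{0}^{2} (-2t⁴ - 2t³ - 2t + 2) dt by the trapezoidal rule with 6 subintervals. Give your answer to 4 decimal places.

-21.6132

h = (2 − 0)/6 = 0.333333.
Nodes t₀,…,t₆ = 0, 0.333333, 0.666667, 1, 1.333333, 1.666667, 2.
f(t) = -2t⁴ - 2t³ - 2t + 2: f₀=2, f₁=1.234568, f₂=-0.320988, f₃=-4, f₄=-11.728395, f₅=-26.024691, f₆=-50.
(h/2)·[f₀ + 2f₁ + 2f₂ + 2f₃ + 2f₄ + 2f₅ + f₆] = 0.166667·(-129.679012) = -21.6132.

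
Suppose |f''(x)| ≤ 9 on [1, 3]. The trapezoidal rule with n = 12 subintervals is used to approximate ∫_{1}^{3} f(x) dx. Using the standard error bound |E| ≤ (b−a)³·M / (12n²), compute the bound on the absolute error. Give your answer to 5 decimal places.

0.04167

|E| ≤ (2)³·9 / (12·12²) = 72/1728 = 0.04167.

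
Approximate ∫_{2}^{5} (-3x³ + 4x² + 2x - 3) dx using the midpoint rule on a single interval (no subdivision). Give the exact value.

-226.875

M = (b−a)·f(3.5) = 3·(-75.625) = -226.875.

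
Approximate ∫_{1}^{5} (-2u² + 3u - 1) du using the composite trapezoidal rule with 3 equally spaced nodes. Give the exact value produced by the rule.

-56

h = (5 − 1)/2 = 2.
Nodes u₀,…,u₂ = 1, 3, 5.
f(u) = -2u² + 3u - 1: f₀=0, f₁=-10, f₂=-36.
(h/2)·[f₀ + 2f₁ + f₂] = 1·(-56) = -56.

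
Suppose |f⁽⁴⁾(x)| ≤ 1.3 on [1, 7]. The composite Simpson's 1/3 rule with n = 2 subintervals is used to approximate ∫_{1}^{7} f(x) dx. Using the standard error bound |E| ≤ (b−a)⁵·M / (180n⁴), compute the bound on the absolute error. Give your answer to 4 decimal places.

3.5100

|E| ≤ (6)⁵·1.3 / (180·2⁴) = 10108.8/2880 = 3.5100.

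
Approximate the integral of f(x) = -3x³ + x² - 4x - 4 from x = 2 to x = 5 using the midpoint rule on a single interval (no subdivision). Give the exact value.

M = (b−a)·f(3.5) = 3·(-134.375) = -403.125.

-403.125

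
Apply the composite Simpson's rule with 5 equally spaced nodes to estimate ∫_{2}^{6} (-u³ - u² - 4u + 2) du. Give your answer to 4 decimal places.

-445.3333

h = (6 − 2)/4 = 1.
Nodes u₀,…,u₄ = 2, 3, 4, 5, 6.
f(u) = -u³ - u² - 4u + 2: f₀=-18, f₁=-46, f₂=-94, f₃=-168, f₄=-274.
(h/3)·[f₀ + 4f₁ + 2f₂ + 4f₃ + f₄] = 0.333333·(-1336) = -445.3333.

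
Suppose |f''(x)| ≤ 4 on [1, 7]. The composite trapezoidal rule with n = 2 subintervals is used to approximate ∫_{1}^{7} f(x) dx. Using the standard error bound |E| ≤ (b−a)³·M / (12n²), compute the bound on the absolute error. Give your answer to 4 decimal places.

|E| ≤ (6)³·4 / (12·2²) = 864/48 = 18.0000.

18.0000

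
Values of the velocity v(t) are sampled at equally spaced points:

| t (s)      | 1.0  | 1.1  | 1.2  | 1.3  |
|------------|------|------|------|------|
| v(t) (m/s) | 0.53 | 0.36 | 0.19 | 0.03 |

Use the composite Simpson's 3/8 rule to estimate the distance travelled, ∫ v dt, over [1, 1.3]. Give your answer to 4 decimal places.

0.0829

h = 0.1, n = 3.
(3h/8)·[y₀ + 3y₁ + 3y₂ + y₃] = 0.0375·(2.21) = 0.0829.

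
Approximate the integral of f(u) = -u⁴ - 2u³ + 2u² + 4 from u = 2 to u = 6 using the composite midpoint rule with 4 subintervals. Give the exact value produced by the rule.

h = (6 − 2)/4 = 1.
Midpoints m₁,…,m₄ = 2.5, 3.5, 4.5, 5.5.
f(m₁)=-53.8125, f(m₂)=-207.3125, f(m₃)=-547.8125, f(m₄)=-1183.3125.
h·[f(m₁) + f(m₂) + f(m₃) + f(m₄)] = 1·(-1992.25) = -1992.25.

-1992.25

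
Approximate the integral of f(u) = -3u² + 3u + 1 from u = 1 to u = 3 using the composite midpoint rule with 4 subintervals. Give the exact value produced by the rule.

h = (3 − 1)/4 = 0.5.
Midpoints m₁,…,m₄ = 1.25, 1.75, 2.25, 2.75.
f(m₁)=0.0625, f(m₂)=-2.9375, f(m₃)=-7.4375, f(m₄)=-13.4375.
h·[f(m₁) + f(m₂) + f(m₃) + f(m₄)] = 0.5·(-23.75) = -11.875.

-11.875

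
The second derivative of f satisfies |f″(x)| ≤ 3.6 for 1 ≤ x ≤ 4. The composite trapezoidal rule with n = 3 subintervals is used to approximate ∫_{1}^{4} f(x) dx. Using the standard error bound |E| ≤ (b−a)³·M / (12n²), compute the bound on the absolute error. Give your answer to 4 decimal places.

0.9000

|E| ≤ (3)³·3.6 / (12·3²) = 97.2/108 = 0.9000.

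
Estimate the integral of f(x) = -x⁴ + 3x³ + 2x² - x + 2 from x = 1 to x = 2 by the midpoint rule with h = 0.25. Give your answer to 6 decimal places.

10.208740

h = (2 − 1)/4 = 0.25.
Midpoints m₁,…,m₄ = 1.125, 1.375, 1.625, 1.875.
f(m₁)=6.075927734375, f(m₂)=8.630615234375, f(m₃)=11.556396484375, f(m₄)=14.572021484375.
h·[f(m₁) + f(m₂) + f(m₃) + f(m₄)] = 0.25·(40.8349609375) = 10.208740.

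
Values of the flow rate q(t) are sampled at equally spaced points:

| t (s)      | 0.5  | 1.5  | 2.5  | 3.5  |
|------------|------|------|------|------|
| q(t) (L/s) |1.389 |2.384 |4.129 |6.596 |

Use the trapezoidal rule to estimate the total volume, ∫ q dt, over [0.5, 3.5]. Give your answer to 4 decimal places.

h = 1, n = 3.
(h/2)·[y₀ + 2y₁ + 2y₂ + y₃] = 0.5·(21.011) = 10.5055.

10.5055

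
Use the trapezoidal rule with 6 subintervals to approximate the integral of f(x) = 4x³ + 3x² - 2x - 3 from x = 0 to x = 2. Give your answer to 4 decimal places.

h = (2 − 0)/6 = 0.333333.
Nodes x₀,…,x₆ = 0, 0.333333, 0.666667, 1, 1.333333, 1.666667, 2.
f(x) = 4x³ + 3x² - 2x - 3: f₀=-3, f₁=-3.185185, f₂=-1.814815, f₃=2, f₄=9.148148, f₅=20.518519, f₆=37.
(h/2)·[f₀ + 2f₁ + 2f₂ + 2f₃ + 2f₄ + 2f₅ + f₆] = 0.166667·(87.333333) = 14.5556.

14.5556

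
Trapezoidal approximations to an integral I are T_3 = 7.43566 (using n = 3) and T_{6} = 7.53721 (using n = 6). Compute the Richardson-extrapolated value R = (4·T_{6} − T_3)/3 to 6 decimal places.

7.571060

R = (4·T_{6} − T_3) / 3 = (4·7.53721 − 7.43566)/3 = (22.71318)/3 = 7.571060.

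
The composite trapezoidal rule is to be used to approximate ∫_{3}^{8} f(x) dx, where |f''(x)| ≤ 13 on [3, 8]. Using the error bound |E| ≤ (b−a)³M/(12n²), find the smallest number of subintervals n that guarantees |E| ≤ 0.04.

59

Need 1625/(12n²) ≤ 0.04.
n² ≥ 1625/(12·0.04) = 3385.42 ⇒ n ≥ 58.1843, so the smallest n is 59.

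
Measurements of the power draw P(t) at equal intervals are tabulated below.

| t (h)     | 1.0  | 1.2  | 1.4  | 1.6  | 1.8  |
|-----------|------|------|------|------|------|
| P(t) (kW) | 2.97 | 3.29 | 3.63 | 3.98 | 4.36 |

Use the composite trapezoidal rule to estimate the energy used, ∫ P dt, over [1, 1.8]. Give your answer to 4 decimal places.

h = 0.2, n = 4.
(h/2)·[y₀ + 2y₁ + 2y₂ + 2y₃ + y₄] = 0.1·(29.13) = 2.9130.

2.9130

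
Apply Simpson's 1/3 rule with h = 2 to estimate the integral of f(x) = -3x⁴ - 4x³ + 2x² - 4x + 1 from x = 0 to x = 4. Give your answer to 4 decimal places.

h = (4 − 0)/2 = 2.
Nodes x₀,…,x₂ = 0, 2, 4.
f(x) = -3x⁴ - 4x³ + 2x² - 4x + 1: f₀=1, f₁=-79, f₂=-1007.
(h/3)·[f₀ + 4f₁ + f₂] = 0.666667·(-1322) = -881.3333.

-881.3333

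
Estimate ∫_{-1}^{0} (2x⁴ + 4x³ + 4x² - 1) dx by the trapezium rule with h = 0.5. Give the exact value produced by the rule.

-0.1875

h = (0 − (-1))/2 = 0.5.
Nodes x₀,…,x₂ = -1, -0.5, 0.
f(x) = 2x⁴ + 4x³ + 4x² - 1: f₀=1, f₁=-0.375, f₂=-1.
(h/2)·[f₀ + 2f₁ + f₂] = 0.25·(-0.75) = -0.1875.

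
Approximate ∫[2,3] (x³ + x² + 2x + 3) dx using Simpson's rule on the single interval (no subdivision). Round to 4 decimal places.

30.5833

S = (b−a)/6 · [f(2) + 4f(2.5) + f(3)] = 0.166667·[19 + 4·29.875 + 45] = 30.5833.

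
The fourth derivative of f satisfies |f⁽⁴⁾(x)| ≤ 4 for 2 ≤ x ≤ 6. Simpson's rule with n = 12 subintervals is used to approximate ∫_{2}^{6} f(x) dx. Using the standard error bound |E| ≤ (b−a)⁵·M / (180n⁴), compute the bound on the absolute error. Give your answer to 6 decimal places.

0.001097

|E| ≤ (4)⁵·4 / (180·12⁴) = 4096/3732480 = 0.001097.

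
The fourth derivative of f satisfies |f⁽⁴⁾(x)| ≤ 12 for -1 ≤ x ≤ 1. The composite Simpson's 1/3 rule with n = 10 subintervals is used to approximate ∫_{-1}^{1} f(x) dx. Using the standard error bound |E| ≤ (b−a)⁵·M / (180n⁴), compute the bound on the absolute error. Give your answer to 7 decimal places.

0.0002133

|E| ≤ (2)⁵·12 / (180·10⁴) = 384/1800000 = 0.0002133.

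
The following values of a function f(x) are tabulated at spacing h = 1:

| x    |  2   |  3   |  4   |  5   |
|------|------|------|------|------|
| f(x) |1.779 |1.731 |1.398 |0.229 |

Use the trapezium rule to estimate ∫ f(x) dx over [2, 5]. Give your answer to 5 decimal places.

4.13300

h = 1, n = 3.
(h/2)·[y₀ + 2y₁ + 2y₂ + y₃] = 0.5·(8.266) = 4.13300.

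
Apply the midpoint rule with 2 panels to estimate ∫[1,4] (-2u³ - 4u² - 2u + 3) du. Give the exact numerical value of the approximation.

h = (4 − 1)/2 = 1.5.
Midpoints m₁,…,m₂ = 1.75, 3.25.
f(m₁)=-23.46875, f(m₂)=-114.40625.
h·[f(m₁) + f(m₂)] = 1.5·(-137.875) = -206.8125.

-206.8125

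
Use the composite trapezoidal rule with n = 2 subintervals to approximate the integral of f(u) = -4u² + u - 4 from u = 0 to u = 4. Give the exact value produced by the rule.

h = (4 − 0)/2 = 2.
Nodes u₀,…,u₂ = 0, 2, 4.
f(u) = -4u² + u - 4: f₀=-4, f₁=-18, f₂=-64.
(h/2)·[f₀ + 2f₁ + f₂] = 1·(-104) = -104.

-104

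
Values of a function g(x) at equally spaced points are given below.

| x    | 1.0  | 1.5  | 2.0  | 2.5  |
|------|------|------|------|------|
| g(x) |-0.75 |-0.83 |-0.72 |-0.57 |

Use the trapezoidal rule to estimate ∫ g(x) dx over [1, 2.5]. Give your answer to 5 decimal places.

h = 0.5, n = 3.
(h/2)·[y₀ + 2y₁ + 2y₂ + y₃] = 0.25·(-4.42) = -1.10500.

-1.10500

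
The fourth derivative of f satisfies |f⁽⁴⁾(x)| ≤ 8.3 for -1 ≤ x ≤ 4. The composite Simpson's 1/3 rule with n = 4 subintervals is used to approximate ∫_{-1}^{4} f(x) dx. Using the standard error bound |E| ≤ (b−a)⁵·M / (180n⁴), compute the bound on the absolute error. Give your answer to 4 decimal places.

|E| ≤ (5)⁵·8.3 / (180·4⁴) = 25937.5/46080 = 0.5629.

0.5629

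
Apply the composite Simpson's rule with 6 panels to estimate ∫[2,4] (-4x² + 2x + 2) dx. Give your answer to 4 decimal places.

-58.6667

h = (4 − 2)/6 = 0.333333.
Nodes x₀,…,x₆ = 2, 2.333333, 2.666667, 3, 3.333333, 3.666667, 4.
f(x) = -4x² + 2x + 2: f₀=-10, f₁=-15.111111, f₂=-21.111111, f₃=-28, f₄=-35.777778, f₅=-44.444444, f₆=-54.
(h/3)·[f₀ + 4f₁ + 2f₂ + 4f₃ + 2f₄ + 4f₅ + f₆] = 0.111111·(-528) = -58.6667.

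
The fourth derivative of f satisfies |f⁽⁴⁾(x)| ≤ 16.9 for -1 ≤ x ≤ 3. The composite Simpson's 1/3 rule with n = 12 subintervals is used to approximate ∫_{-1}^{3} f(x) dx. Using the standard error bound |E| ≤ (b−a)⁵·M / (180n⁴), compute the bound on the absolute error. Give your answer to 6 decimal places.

|E| ≤ (4)⁵·16.9 / (180·12⁴) = 17305.6/3732480 = 0.004636.

0.004636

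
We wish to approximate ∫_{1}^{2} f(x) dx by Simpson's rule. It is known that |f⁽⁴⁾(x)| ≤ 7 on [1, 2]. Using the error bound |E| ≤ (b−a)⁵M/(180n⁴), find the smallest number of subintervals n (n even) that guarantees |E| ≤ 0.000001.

16

Need 7/(180n⁴) ≤ 0.000001.
n⁴ ≥ 7/(180·0.000001) = 38888.9 ⇒ n ≥ 14.0429, so the smallest even n is 16. (n must be even for Simpson's rule.)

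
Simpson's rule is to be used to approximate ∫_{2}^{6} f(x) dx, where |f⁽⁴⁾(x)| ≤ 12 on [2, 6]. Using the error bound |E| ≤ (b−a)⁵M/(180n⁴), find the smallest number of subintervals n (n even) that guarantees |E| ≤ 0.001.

Need 12288/(180n⁴) ≤ 0.001.
n⁴ ≥ 12288/(180·0.001) = 68266.7 ⇒ n ≥ 16.1641, so the smallest even n is 18. (n must be even for Simpson's rule.)

18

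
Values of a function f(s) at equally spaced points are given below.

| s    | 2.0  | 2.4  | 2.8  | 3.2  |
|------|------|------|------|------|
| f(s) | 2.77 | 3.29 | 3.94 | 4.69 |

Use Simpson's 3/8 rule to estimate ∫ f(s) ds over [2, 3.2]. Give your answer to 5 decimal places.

4.37250

h = 0.4, n = 3.
(3h/8)·[y₀ + 3y₁ + 3y₂ + y₃] = 0.15·(29.15) = 4.37250.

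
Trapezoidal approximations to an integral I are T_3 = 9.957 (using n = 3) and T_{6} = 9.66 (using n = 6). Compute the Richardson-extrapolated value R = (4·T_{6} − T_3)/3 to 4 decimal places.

9.5610

R = (4·T_{6} − T_3) / 3 = (4·9.66 − 9.957)/3 = (28.683)/3 = 9.5610.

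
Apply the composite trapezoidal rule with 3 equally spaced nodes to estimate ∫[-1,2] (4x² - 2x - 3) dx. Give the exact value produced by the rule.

4.5

h = (2 − (-1))/2 = 1.5.
Nodes x₀,…,x₂ = -1, 0.5, 2.
f(x) = 4x² - 2x - 3: f₀=3, f₁=-3, f₂=9.
(h/2)·[f₀ + 2f₁ + f₂] = 0.75·(6) = 4.5.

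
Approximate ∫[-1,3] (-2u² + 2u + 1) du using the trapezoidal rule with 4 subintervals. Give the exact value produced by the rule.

h = (3 − (-1))/4 = 1.
Nodes u₀,…,u₄ = -1, 0, 1, 2, 3.
f(u) = -2u² + 2u + 1: f₀=-3, f₁=1, f₂=1, f₃=-3, f₄=-11.
(h/2)·[f₀ + 2f₁ + 2f₂ + 2f₃ + f₄] = 0.5·(-16) = -8.

-8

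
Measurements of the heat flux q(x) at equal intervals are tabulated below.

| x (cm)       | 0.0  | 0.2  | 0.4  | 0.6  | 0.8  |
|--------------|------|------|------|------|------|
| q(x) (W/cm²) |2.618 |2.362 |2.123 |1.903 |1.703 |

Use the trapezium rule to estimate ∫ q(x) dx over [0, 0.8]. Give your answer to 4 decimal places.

h = 0.2, n = 4.
(h/2)·[y₀ + 2y₁ + 2y₂ + 2y₃ + y₄] = 0.1·(17.097) = 1.7097.

1.7097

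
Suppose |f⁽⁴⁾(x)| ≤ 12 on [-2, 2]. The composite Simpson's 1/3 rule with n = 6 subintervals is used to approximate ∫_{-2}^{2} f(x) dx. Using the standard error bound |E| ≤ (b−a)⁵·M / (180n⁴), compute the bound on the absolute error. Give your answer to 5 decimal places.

|E| ≤ (4)⁵·12 / (180·6⁴) = 12288/233280 = 0.05267.

0.05267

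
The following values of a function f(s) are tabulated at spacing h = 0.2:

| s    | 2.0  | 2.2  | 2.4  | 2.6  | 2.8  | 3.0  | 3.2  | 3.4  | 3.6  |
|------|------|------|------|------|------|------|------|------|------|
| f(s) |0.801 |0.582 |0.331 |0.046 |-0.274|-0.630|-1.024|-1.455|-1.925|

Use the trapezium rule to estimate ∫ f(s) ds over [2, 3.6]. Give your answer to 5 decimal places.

-0.59720

h = 0.2, n = 8.
(h/2)·[y₀ + 2y₁ + 2y₂ + 2y₃ + 2y₄ + 2y₅ + 2y₆ + 2y₇ + y₈] = 0.1·(-5.972) = -0.59720.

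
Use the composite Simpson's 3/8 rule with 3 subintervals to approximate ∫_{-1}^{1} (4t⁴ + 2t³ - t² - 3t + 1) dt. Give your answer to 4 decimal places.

3.4074

h = (1 − (-1))/3 = 0.666667.
Nodes t₀,…,t₃ = -1, -0.333333, 0.333333, 1.
f(t) = 4t⁴ + 2t³ - t² - 3t + 1: f₀=5, f₁=1.864198, f₂=0.012346, f₃=3.
(3h/8)·[f₀ + 3f₁ + 3f₂ + f₃] = 0.25·(13.629630) = 3.4074.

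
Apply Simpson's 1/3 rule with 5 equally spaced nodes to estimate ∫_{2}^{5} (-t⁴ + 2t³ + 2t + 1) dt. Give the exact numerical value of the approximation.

-290.2265625

h = (5 − 2)/4 = 0.75.
Nodes t₀,…,t₄ = 2, 2.75, 3.5, 4.25, 5.
f(t) = -t⁴ + 2t³ + 2t + 1: f₀=5, f₁=-9.09765625, f₂=-56.3125, f₃=-163.22265625, f₄=-364.
(h/3)·[f₀ + 4f₁ + 2f₂ + 4f₃ + f₄] = 0.25·(-1160.90625) = -290.2265625.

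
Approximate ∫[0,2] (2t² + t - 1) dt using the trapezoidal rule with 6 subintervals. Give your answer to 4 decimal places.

h = (2 − 0)/6 = 0.333333.
Nodes t₀,…,t₆ = 0, 0.333333, 0.666667, 1, 1.333333, 1.666667, 2.
f(t) = 2t² + t - 1: f₀=-1, f₁=-0.444444, f₂=0.555556, f₃=2, f₄=3.888889, f₅=6.222222, f₆=9.
(h/2)·[f₀ + 2f₁ + 2f₂ + 2f₃ + 2f₄ + 2f₅ + f₆] = 0.166667·(32.444444) = 5.4074.

5.4074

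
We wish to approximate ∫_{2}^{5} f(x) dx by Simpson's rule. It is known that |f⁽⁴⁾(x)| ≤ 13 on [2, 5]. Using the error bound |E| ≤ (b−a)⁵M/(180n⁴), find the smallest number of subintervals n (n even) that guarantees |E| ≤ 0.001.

12

Need 3159/(180n⁴) ≤ 0.001.
n⁴ ≥ 3159/(180·0.001) = 17550 ⇒ n ≥ 11.5098, so the smallest even n is 12. (n must be even for Simpson's rule.)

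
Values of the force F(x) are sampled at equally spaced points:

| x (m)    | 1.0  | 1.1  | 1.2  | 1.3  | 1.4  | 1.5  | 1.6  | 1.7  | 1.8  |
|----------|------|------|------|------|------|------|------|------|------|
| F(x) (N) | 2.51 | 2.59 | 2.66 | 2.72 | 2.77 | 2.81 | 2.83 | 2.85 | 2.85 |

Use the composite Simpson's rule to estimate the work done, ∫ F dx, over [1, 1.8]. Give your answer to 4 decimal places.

2.1920

h = 0.1, n = 8.
(h/3)·[y₀ + 4y₁ + 2y₂ + 4y₃ + 2y₄ + 4y₅ + 2y₆ + 4y₇ + y₈] = 0.033333·(65.76) = 2.1920.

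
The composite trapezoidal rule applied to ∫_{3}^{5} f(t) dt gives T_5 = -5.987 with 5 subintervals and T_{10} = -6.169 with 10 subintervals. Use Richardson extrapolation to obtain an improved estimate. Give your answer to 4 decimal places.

-6.2297

R = (4·T_{10} − T_5) / 3 = (4·(-6.169) − (-5.987))/3 = (-18.689)/3 = -6.2297.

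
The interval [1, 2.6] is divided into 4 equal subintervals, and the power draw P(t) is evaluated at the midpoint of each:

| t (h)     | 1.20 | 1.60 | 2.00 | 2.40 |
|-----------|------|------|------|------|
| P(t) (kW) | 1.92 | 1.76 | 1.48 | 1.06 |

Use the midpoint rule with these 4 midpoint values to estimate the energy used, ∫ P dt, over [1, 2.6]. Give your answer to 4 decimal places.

h = 0.4, n = 4.
h·[y(m₁) + y(m₂) + y(m₃) + y(m₄)] = 0.4·(6.22) = 2.4880.

2.4880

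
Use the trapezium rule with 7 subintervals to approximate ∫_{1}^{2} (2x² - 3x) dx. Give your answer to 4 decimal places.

h = (2 − 1)/7 = 0.142857.
Nodes x₀,…,x₇ = 1, 1.142857, 1.285714, 1.428571, 1.571429, 1.714286, 1.857143, 2.
f(x) = 2x² - 3x: f₀=-1, f₁=-0.816327, f₂=-0.551020, f₃=-0.204082, f₄=0.224490, f₅=0.734694, f₆=1.326531, f₇=2.
(h/2)·[f₀ + 2f₁ + 2f₂ + 2f₃ + 2f₄ + 2f₅ + 2f₆ + f₇] = 0.071429·(2.428571) = 0.1735.

0.1735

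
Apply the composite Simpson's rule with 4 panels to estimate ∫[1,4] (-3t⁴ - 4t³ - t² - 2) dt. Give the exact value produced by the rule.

-896.1796875

h = (4 − 1)/4 = 0.75.
Nodes t₀,…,t₄ = 1, 1.75, 2.5, 3.25, 4.
f(t) = -3t⁴ - 4t³ - t² - 2: f₀=-10, f₁=-54.63671875, f₂=-187.9375, f₃=-484.57421875, f₄=-1042.
(h/3)·[f₀ + 4f₁ + 2f₂ + 4f₃ + f₄] = 0.25·(-3584.71875) = -896.1796875.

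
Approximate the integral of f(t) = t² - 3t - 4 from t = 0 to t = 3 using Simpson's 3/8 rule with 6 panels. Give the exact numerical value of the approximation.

h = (3 − 0)/6 = 0.5.
Nodes t₀,…,t₆ = 0, 0.5, 1, 1.5, 2, 2.5, 3.
f(t) = t² - 3t - 4: f₀=-4, f₁=-5.25, f₂=-6, f₃=-6.25, f₄=-6, f₅=-5.25, f₆=-4.
(3h/8)·[f₀ + 3f₁ + 3f₂ + 2f₃ + 3f₄ + 3f₅ + f₆] = 0.1875·(-88) = -16.5.

-16.5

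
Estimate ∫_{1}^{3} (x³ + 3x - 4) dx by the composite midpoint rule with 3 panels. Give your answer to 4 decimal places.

h = (3 − 1)/3 = 0.666667.
Midpoints m₁,…,m₃ = 1.333333, 2, 2.666667.
f(m₁)=2.370370, f(m₂)=10, f(m₃)=22.962963.
h·[f(m₁) + f(m₂) + f(m₃)] = 0.666667·(35.333333) = 23.5556.

23.5556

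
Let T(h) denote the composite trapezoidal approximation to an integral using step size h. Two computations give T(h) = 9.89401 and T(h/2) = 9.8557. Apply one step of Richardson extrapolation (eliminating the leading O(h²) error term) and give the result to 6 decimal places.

R = (4·T(h/2) − T(h)) / 3 = (4·9.8557 − 9.89401)/3 = (29.52879)/3 = 9.842930.

9.842930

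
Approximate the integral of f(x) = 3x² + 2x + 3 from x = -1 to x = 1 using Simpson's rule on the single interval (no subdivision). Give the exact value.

S = (b−a)/6 · [f(-1) + 4f(0) + f(1)] = 0.333333·[4 + 4·3 + 8] = 8.

8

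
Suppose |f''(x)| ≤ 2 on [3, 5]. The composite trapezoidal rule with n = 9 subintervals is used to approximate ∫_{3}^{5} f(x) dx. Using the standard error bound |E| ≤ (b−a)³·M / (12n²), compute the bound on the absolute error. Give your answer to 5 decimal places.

0.01646

|E| ≤ (2)³·2 / (12·9²) = 16/972 = 0.01646.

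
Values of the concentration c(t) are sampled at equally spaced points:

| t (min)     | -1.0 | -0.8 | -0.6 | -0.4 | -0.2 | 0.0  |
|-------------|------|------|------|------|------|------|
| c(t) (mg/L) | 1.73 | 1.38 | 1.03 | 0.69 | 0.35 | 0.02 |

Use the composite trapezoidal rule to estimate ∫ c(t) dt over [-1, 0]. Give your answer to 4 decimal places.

h = 0.2, n = 5.
(h/2)·[y₀ + 2y₁ + 2y₂ + 2y₃ + 2y₄ + y₅] = 0.1·(8.65) = 0.8650.

0.8650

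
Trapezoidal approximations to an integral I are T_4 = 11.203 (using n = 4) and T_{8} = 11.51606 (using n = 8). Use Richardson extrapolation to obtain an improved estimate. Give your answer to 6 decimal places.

R = (4·T_{8} − T_4) / 3 = (4·11.51606 − 11.203)/3 = (34.86124)/3 = 11.620413.

11.620413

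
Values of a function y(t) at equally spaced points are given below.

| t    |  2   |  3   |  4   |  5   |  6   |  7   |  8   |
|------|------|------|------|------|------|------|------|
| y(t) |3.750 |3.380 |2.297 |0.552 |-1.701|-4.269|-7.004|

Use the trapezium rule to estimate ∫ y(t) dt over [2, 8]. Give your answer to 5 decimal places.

h = 1, n = 6.
(h/2)·[y₀ + 2y₁ + 2y₂ + 2y₃ + 2y₄ + 2y₅ + y₆] = 0.5·(-2.736) = -1.36800.

-1.36800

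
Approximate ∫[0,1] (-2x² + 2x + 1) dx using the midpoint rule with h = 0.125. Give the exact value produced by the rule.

1.3359375

h = (1 − 0)/8 = 0.125.
Midpoints m₁,…,m₈ = 0.0625, 0.1875, 0.3125, 0.4375, 0.5625, 0.6875, 0.8125, 0.9375.
f(m₁)=1.1171875, f(m₂)=1.3046875, f(m₃)=1.4296875, f(m₄)=1.4921875, f(m₅)=1.4921875, f(m₆)=1.4296875, f(m₇)=1.3046875, f(m₈)=1.1171875.
h·[f(m₁) + f(m₂) + f(m₃) + f(m₄) + f(m₅) + f(m₆) + f(m₇) + f(m₈)] = 0.125·(10.6875) = 1.3359375.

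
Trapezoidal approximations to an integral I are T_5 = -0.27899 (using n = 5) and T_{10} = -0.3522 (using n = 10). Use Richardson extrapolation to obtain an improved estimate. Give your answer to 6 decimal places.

R = (4·T_{10} − T_5) / 3 = (4·(-0.3522) − (-0.27899))/3 = (-1.12981)/3 = -0.376603.

-0.376603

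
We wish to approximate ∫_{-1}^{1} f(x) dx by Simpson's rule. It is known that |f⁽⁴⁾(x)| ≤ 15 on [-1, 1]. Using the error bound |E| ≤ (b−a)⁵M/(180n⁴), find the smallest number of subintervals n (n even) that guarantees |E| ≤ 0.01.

Need 480/(180n⁴) ≤ 0.01.
n⁴ ≥ 480/(180·0.01) = 266.667 ⇒ n ≥ 4.0410, so the smallest even n is 6. (n must be even for Simpson's rule.)

6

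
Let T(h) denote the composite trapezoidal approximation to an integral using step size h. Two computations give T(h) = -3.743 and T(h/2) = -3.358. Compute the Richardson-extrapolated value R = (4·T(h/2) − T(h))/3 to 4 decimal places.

R = (4·T(h/2) − T(h)) / 3 = (4·(-3.358) − (-3.743))/3 = (-9.689)/3 = -3.2297.

-3.2297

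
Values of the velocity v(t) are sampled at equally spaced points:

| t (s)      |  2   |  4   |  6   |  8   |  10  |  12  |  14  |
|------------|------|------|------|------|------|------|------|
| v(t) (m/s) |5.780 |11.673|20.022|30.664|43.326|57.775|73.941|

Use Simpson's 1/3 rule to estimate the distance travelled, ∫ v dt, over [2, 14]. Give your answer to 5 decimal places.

404.57667

h = 2, n = 6.
(h/3)·[y₀ + 4y₁ + 2y₂ + 4y₃ + 2y₄ + 4y₅ + y₆] = 0.666667·(606.865) = 404.57667.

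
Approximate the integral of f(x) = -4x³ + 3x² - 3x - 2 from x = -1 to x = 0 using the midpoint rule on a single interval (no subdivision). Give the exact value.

0.75

M = (b−a)·f(-0.5) = 1·(0.75) = 0.75.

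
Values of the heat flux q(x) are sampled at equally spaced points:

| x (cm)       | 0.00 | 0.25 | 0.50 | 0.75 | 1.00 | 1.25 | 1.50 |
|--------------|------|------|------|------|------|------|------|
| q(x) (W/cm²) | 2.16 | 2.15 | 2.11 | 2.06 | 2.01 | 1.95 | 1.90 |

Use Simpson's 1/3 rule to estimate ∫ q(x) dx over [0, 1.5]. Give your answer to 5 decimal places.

h = 0.25, n = 6.
(h/3)·[y₀ + 4y₁ + 2y₂ + 4y₃ + 2y₄ + 4y₅ + y₆] = 0.083333·(36.94) = 3.07833.

3.07833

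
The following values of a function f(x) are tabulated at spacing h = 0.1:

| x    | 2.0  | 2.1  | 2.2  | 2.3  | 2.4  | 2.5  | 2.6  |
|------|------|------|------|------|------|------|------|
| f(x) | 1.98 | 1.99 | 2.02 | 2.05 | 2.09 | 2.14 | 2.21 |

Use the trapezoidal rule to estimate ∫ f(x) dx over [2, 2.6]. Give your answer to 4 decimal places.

1.2385

h = 0.1, n = 6.
(h/2)·[y₀ + 2y₁ + 2y₂ + 2y₃ + 2y₄ + 2y₅ + y₆] = 0.05·(24.77) = 1.2385.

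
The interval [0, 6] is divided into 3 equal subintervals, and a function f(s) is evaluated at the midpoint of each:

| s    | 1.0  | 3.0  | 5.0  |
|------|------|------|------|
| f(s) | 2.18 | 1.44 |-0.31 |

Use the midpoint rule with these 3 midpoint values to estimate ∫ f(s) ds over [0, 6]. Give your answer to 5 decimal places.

h = 2, n = 3.
h·[y(m₁) + y(m₂) + y(m₃)] = 2·(3.31) = 6.62000.

6.62000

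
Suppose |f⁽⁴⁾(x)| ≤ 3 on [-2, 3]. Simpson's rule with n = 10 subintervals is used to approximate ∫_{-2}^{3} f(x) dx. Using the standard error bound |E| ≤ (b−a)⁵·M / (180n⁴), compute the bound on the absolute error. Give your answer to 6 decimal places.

0.005208

|E| ≤ (5)⁵·3 / (180·10⁴) = 9375/1800000 = 0.005208.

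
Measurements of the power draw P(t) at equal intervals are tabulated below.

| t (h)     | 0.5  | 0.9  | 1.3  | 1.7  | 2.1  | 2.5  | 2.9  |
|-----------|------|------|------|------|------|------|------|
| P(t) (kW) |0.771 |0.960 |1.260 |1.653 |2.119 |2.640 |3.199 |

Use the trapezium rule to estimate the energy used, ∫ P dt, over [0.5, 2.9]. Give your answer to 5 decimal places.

h = 0.4, n = 6.
(h/2)·[y₀ + 2y₁ + 2y₂ + 2y₃ + 2y₄ + 2y₅ + y₆] = 0.2·(21.234) = 4.24680.

4.24680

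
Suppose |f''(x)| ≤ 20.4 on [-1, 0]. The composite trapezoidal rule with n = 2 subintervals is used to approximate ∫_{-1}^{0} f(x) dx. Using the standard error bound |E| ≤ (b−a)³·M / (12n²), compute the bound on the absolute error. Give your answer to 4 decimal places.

|E| ≤ (1)³·20.4 / (12·2²) = 20.4/48 = 0.4250.

0.4250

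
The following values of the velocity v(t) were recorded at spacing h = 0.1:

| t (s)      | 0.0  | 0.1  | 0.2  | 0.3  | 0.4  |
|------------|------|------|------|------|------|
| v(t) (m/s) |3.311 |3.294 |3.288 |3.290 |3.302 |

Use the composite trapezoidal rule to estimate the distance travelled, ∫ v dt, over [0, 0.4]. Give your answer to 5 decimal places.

1.31785

h = 0.1, n = 4.
(h/2)·[y₀ + 2y₁ + 2y₂ + 2y₃ + y₄] = 0.05·(26.357) = 1.31785.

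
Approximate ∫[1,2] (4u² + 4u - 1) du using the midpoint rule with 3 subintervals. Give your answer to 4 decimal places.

h = (2 − 1)/3 = 0.333333.
Midpoints m₁,…,m₃ = 1.166667, 1.5, 1.833333.
f(m₁)=9.111111, f(m₂)=14, f(m₃)=19.777778.
h·[f(m₁) + f(m₂) + f(m₃)] = 0.333333·(42.888889) = 14.2963.

14.2963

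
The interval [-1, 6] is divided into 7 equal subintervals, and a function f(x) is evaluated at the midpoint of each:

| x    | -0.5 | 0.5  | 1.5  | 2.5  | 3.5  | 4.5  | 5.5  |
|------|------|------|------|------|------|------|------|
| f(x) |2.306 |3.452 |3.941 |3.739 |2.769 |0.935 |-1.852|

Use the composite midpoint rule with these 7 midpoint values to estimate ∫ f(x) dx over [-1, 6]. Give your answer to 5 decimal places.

15.29000

h = 1, n = 7.
h·[y(m₁) + y(m₂) + y(m₃) + y(m₄) + y(m₅) + y(m₆) + y(m₇)] = 1·(15.290) = 15.29000.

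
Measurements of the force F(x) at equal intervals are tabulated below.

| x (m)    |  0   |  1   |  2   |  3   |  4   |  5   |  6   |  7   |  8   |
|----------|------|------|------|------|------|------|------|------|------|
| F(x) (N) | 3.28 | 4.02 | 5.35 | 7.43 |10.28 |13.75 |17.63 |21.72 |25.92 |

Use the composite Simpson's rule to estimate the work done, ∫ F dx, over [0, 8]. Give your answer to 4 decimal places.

94.4667

h = 1, n = 8.
(h/3)·[y₀ + 4y₁ + 2y₂ + 4y₃ + 2y₄ + 4y₅ + 2y₆ + 4y₇ + y₈] = 0.333333·(283.40) = 94.4667.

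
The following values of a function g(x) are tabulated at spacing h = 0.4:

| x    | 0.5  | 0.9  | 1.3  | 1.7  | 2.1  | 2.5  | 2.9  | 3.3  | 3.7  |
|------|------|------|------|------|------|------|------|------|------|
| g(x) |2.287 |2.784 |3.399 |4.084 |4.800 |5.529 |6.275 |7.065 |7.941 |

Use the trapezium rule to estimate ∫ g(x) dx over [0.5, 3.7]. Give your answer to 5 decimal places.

15.62000

h = 0.4, n = 8.
(h/2)·[y₀ + 2y₁ + 2y₂ + 2y₃ + 2y₄ + 2y₅ + 2y₆ + 2y₇ + y₈] = 0.2·(78.100) = 15.62000.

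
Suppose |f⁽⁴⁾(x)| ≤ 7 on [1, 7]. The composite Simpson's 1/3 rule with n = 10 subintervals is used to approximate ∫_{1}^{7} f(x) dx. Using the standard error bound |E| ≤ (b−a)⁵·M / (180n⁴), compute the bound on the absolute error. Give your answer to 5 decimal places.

0.03024

|E| ≤ (6)⁵·7 / (180·10⁴) = 54432/1800000 = 0.03024.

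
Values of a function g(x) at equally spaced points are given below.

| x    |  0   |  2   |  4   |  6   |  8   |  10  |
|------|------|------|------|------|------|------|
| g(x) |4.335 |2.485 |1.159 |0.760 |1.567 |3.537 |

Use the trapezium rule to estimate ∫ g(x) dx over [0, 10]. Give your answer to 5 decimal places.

h = 2, n = 5.
(h/2)·[y₀ + 2y₁ + 2y₂ + 2y₃ + 2y₄ + y₅] = 1·(19.814) = 19.81400.

19.81400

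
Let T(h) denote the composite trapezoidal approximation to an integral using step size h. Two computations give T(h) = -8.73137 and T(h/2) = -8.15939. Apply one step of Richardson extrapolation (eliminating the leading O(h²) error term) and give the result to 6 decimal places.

-7.968730

R = (4·T(h/2) − T(h)) / 3 = (4·(-8.15939) − (-8.73137))/3 = (-23.90619)/3 = -7.968730.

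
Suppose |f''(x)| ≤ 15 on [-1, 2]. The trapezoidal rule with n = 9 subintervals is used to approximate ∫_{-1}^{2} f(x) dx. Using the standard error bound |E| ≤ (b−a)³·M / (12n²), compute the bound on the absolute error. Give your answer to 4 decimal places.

|E| ≤ (3)³·15 / (12·9²) = 405/972 = 0.4167.

0.4167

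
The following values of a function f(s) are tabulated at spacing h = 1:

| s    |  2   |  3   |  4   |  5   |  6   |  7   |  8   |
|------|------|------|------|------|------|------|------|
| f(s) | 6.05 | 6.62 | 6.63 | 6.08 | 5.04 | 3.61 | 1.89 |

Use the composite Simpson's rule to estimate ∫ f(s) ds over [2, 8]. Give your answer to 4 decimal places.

h = 1, n = 6.
(h/3)·[y₀ + 4y₁ + 2y₂ + 4y₃ + 2y₄ + 4y₅ + y₆] = 0.333333·(96.52) = 32.1733.

32.1733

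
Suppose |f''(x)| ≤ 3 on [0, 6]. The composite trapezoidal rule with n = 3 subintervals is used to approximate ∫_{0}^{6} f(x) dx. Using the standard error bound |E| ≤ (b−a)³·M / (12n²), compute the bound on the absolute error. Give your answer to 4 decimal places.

6.0000

|E| ≤ (6)³·3 / (12·3²) = 648/108 = 6.0000.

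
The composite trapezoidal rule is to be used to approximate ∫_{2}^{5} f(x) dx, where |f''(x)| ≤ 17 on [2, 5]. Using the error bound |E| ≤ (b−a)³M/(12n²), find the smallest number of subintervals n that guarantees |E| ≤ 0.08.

22

Need 459/(12n²) ≤ 0.08.
n² ≥ 459/(12·0.08) = 478.125 ⇒ n ≥ 21.8661, so the smallest n is 22.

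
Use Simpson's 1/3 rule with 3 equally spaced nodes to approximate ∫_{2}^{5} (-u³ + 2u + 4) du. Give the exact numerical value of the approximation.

-119.25

h = (5 − 2)/2 = 1.5.
Nodes u₀,…,u₂ = 2, 3.5, 5.
f(u) = -u³ + 2u + 4: f₀=0, f₁=-31.875, f₂=-111.
(h/3)·[f₀ + 4f₁ + f₂] = 0.5·(-238.5) = -119.25.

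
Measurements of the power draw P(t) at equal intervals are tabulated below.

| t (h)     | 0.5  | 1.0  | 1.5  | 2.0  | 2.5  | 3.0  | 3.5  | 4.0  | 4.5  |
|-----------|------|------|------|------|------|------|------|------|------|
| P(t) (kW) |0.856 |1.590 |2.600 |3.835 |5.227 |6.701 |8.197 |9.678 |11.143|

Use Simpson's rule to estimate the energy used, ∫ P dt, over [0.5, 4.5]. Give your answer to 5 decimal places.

21.87717

h = 0.5, n = 8.
(h/3)·[y₀ + 4y₁ + 2y₂ + 4y₃ + 2y₄ + 4y₅ + 2y₆ + 4y₇ + y₈] = 0.166667·(131.263) = 21.87717.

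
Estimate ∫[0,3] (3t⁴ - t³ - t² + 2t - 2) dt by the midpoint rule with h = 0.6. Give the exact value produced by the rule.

h = (3 − 0)/5 = 0.6.
Midpoints m₁,…,m₅ = 0.3, 0.9, 1.5, 2.1, 2.7.
f(m₁)=-1.4927, f(m₂)=0.2293, f(m₃)=10.5625, f(m₄)=46.8733, f(m₅)=135.8593.
h·[f(m₁) + f(m₂) + f(m₃) + f(m₄) + f(m₅)] = 0.6·(192.0317) = 115.21902.

115.21902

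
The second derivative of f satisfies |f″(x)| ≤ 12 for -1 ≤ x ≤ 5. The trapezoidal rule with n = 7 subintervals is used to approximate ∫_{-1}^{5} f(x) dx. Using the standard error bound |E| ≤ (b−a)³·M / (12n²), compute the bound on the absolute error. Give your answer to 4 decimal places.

|E| ≤ (6)³·12 / (12·7²) = 2592/588 = 4.4082.

4.4082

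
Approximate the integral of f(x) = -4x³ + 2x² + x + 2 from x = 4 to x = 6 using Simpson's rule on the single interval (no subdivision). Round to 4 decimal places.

S = (b−a)/6 · [f(4) + 4f(5) + f(6)] = 0.333333·[(-218) + 4·(-443) + (-784)] = -924.6667.

-924.6667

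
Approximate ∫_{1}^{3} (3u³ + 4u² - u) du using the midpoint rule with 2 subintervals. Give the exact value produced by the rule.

87

h = (3 − 1)/2 = 1.
Midpoints m₁,…,m₂ = 1.5, 2.5.
f(m₁)=17.625, f(m₂)=69.375.
h·[f(m₁) + f(m₂)] = 1·(87) = 87.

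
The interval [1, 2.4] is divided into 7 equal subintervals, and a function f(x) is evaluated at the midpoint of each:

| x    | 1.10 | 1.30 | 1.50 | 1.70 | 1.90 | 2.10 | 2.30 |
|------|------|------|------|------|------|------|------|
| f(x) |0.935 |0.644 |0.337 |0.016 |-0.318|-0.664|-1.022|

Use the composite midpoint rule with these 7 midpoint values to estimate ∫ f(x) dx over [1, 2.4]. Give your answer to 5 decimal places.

-0.01440

h = 0.2, n = 7.
h·[y(m₁) + y(m₂) + y(m₃) + y(m₄) + y(m₅) + y(m₆) + y(m₇)] = 0.2·(-0.072) = -0.01440.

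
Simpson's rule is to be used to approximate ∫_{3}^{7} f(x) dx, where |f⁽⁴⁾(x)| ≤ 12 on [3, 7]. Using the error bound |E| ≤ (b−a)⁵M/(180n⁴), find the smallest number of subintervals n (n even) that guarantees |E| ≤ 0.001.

18

Need 12288/(180n⁴) ≤ 0.001.
n⁴ ≥ 12288/(180·0.001) = 68266.7 ⇒ n ≥ 16.1641, so the smallest even n is 18. (n must be even for Simpson's rule.)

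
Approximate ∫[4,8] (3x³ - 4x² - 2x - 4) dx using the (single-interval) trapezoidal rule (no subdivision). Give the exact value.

T = (b−a)/2 · [f(4) + f(8)] = 2·[116 + 1260] = 2752.

2752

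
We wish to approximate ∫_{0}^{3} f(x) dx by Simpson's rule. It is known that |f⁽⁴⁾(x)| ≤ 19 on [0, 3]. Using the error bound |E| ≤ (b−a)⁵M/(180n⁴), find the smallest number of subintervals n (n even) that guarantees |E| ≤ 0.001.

14

Need 4617/(180n⁴) ≤ 0.001.
n⁴ ≥ 4617/(180·0.001) = 25650 ⇒ n ≥ 12.6553, so the smallest even n is 14. (n must be even for Simpson's rule.)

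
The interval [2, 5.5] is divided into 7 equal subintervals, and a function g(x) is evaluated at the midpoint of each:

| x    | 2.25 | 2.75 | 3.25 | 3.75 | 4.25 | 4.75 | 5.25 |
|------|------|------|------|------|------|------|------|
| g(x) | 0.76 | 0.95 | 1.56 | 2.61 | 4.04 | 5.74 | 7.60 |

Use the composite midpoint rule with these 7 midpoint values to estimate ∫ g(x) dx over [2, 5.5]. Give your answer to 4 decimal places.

h = 0.5, n = 7.
h·[y(m₁) + y(m₂) + y(m₃) + y(m₄) + y(m₅) + y(m₆) + y(m₇)] = 0.5·(23.26) = 11.6300.

11.6300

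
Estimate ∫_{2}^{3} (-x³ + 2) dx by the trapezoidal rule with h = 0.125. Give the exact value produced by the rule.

h = (3 − 2)/8 = 0.125.
Nodes x₀,…,x₈ = 2, 2.125, 2.25, 2.375, 2.5, 2.625, 2.75, 2.875, 3.
f(x) = -x³ + 2: f₀=-6, f₁=-7.595703125, f₂=-9.390625, f₃=-11.396484375, f₄=-13.625, f₅=-16.087890625, f₆=-18.796875, f₇=-21.763671875, f₈=-25.
(h/2)·[f₀ + 2f₁ + 2f₂ + 2f₃ + 2f₄ + 2f₅ + 2f₆ + 2f₇ + f₈] = 0.0625·(-228.3125) = -14.26953125.

-14.26953125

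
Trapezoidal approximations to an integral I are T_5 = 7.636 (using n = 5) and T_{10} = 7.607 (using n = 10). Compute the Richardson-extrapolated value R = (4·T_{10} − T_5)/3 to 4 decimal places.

7.5973

R = (4·T_{10} − T_5) / 3 = (4·7.607 − 7.636)/3 = (22.792)/3 = 7.5973.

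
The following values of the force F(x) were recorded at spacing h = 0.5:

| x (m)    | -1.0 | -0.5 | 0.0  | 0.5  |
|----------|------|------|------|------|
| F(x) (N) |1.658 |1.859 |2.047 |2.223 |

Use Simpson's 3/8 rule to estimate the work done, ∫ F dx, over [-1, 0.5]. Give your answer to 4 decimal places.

2.9248

h = 0.5, n = 3.
(3h/8)·[y₀ + 3y₁ + 3y₂ + y₃] = 0.1875·(15.599) = 2.9248.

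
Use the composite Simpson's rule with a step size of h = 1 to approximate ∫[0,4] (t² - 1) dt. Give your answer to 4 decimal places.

17.3333

h = (4 − 0)/4 = 1.
Nodes t₀,…,t₄ = 0, 1, 2, 3, 4.
f(t) = t² - 1: f₀=-1, f₁=0, f₂=3, f₃=8, f₄=15.
(h/3)·[f₀ + 4f₁ + 2f₂ + 4f₃ + f₄] = 0.333333·(52) = 17.3333.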